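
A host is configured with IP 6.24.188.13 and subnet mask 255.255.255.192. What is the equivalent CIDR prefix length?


Binary: 11111111.11111111.11111111.11000000
Count leading 1s
Prefix: /26


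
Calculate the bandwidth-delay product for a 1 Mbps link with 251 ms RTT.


BDP = bandwidth * RTT
= 1 Mbps * 251 ms
= 1 * 1e6 * 251 / 1000 bits
= 251000 bits
= 31375 bytes
= 30.6396 KB
BDP = 251000 bits (31375 bytes)


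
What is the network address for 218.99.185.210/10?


IP:   11011010.01100011.10111001.11010010
Mask: 11111111.11000000.00000000.00000000
AND operation:
Net:  11011010.01000000.00000000.00000000
Network: 218.64.0.0/10


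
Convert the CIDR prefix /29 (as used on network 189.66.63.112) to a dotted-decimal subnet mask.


/29 means 29 network bits, 3 host bits
Binary: 11111111111111111111111111111000
Mask: 255.255.255.248


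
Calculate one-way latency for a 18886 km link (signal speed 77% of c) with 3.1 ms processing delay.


Speed = 0.77 * 3e5 km/s = 231000 km/s
Propagation delay = 18886 / 231000 = 0.0818 s = 81.7576 ms
Processing delay = 3.1 ms
Total one-way latency = 84.8576 ms


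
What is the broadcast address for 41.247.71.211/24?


Network: 41.247.71.0/24
Host bits = 8
Set all host bits to 1:
Broadcast: 41.247.71.255


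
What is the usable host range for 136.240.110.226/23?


Network: 136.240.110.0
Broadcast: 136.240.111.255
First usable = network + 1
Last usable = broadcast - 1
Range: 136.240.110.1 to 136.240.111.254


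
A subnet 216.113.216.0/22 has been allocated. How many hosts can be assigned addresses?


Host bits = 32 - 22 = 10
Total addresses = 2^10 = 1024
Usable = total - 2 (network and broadcast)
Usable hosts: 1022


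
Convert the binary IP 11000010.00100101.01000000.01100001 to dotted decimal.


11000010 = 194
00100101 = 37
01000000 = 64
01100001 = 97
IP: 194.37.64.97


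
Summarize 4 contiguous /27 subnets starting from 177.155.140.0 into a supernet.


Original prefix: /27
Number of subnets: 4 = 2^2
New prefix = 27 - 2 = 25
Supernet: 177.155.140.0/25


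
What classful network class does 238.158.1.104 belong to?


First octet: 238
Binary: 11101110
1110xxxx -> Class D (224-239)
Class D (multicast), default mask N/A


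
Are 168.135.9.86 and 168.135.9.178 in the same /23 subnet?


Mask: 255.255.254.0
168.135.9.86 AND mask = 168.135.8.0
168.135.9.178 AND mask = 168.135.8.0
Yes, same subnet (168.135.8.0)


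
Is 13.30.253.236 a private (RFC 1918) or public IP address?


RFC 1918 private ranges:
  10.0.0.0/8 (10.0.0.0 - 10.255.255.255)
  172.16.0.0/12 (172.16.0.0 - 172.31.255.255)
  192.168.0.0/16 (192.168.0.0 - 192.168.255.255)
Public (not in any RFC 1918 range)


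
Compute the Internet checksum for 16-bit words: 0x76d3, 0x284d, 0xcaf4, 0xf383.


Sum all words (with carry folding):
+ 0x76d3 = 0x76d3
+ 0x284d = 0x9f20
+ 0xcaf4 = 0x6a15
+ 0xf383 = 0x5d99
One's complement: ~0x5d99
Checksum = 0xa266


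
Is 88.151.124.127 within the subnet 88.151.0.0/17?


Subnet network: 88.151.0.0
Test IP AND mask: 88.151.0.0
Yes, 88.151.124.127 is in 88.151.0.0/17


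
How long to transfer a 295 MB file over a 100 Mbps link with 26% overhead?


Effective throughput = 100 * (1 - 26/100) = 74 Mbps
File size in Mb = 295 * 8 = 2360 Mb
Time = 2360 / 74
Time = 31.8919 seconds


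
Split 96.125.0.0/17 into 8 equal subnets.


New prefix = 17 + 3 = 20
Each subnet has 4096 addresses
  96.125.0.0/20
  96.125.16.0/20
  96.125.32.0/20
  96.125.48.0/20
  96.125.64.0/20
  96.125.80.0/20
  96.125.96.0/20
  96.125.112.0/20
Subnets: 96.125.0.0/20, 96.125.16.0/20, 96.125.32.0/20, 96.125.48.0/20, 96.125.64.0/20, 96.125.80.0/20, 96.125.96.0/20, 96.125.112.0/20


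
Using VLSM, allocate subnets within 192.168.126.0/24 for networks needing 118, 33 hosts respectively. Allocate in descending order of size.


118 hosts -> /25 (126 usable): 192.168.126.0/25
33 hosts -> /26 (62 usable): 192.168.126.128/26
Allocation: 192.168.126.0/25 (118 hosts, 126 usable); 192.168.126.128/26 (33 hosts, 62 usable)


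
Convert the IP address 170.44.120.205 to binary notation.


170 = 10101010
44 = 00101100
120 = 01111000
205 = 11001101
Binary: 10101010.00101100.01111000.11001101


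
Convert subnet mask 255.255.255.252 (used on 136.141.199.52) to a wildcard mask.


Subnet mask: 255.255.255.252
Wildcard = 255.255.255.255 - subnet mask
255 - 255 = 0
255 - 255 = 0
255 - 255 = 0
255 - 252 = 3
Wildcard: 0.0.0.3


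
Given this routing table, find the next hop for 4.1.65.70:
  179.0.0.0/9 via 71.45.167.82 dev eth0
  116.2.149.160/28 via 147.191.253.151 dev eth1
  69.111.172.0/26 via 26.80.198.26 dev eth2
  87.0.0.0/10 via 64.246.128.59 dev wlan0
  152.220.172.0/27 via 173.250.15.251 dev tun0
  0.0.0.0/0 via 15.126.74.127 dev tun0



Longest prefix match for 4.1.65.70:
  /9 179.0.0.0: no
  /28 116.2.149.160: no
  /26 69.111.172.0: no
  /10 87.0.0.0: no
  /27 152.220.172.0: no
  /0 0.0.0.0: MATCH
Selected: next-hop 15.126.74.127 via tun0 (matched /0)


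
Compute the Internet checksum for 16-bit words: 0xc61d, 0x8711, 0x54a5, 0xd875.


Sum all words (with carry folding):
+ 0xc61d = 0xc61d
+ 0x8711 = 0x4d2f
+ 0x54a5 = 0xa1d4
+ 0xd875 = 0x7a4a
One's complement: ~0x7a4a
Checksum = 0x85b5


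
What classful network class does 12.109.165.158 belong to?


First octet: 12
Binary: 00001100
0xxxxxxx -> Class A (1-126)
Class A, default mask 255.0.0.0 (/8)


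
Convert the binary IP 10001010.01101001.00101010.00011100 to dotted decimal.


10001010 = 138
01101001 = 105
00101010 = 42
00011100 = 28
IP: 138.105.42.28


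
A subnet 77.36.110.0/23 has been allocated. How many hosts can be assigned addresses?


Host bits = 32 - 23 = 9
Total addresses = 2^9 = 512
Usable = total - 2 (network and broadcast)
Usable hosts: 510


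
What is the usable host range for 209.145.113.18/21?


Network: 209.145.112.0
Broadcast: 209.145.119.255
First usable = network + 1
Last usable = broadcast - 1
Range: 209.145.112.1 to 209.145.119.254


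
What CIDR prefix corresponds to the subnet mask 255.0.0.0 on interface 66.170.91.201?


Binary: 11111111.00000000.00000000.00000000
Count leading 1s
Prefix: /8


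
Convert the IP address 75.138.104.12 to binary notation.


75 = 01001011
138 = 10001010
104 = 01101000
12 = 00001100
Binary: 01001011.10001010.01101000.00001100


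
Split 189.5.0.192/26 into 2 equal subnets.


New prefix = 26 + 1 = 27
Each subnet has 32 addresses
  189.5.0.192/27
  189.5.0.224/27
Subnets: 189.5.0.192/27, 189.5.0.224/27


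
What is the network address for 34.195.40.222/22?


IP:   00100010.11000011.00101000.11011110
Mask: 11111111.11111111.11111100.00000000
AND operation:
Net:  00100010.11000011.00101000.00000000
Network: 34.195.40.0/22


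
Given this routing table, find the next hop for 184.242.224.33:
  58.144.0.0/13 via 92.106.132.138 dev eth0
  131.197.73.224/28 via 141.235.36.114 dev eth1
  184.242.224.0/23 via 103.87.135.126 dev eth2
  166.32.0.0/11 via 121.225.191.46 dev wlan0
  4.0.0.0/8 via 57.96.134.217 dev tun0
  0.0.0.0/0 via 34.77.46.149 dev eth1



Longest prefix match for 184.242.224.33:
  /13 58.144.0.0: no
  /28 131.197.73.224: no
  /23 184.242.224.0: MATCH
  /11 166.32.0.0: no
  /8 4.0.0.0: no
  /0 0.0.0.0: MATCH
Selected: next-hop 103.87.135.126 via eth2 (matched /23)


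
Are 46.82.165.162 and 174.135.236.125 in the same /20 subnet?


Mask: 255.255.240.0
46.82.165.162 AND mask = 46.82.160.0
174.135.236.125 AND mask = 174.135.224.0
No, different subnets (46.82.160.0 vs 174.135.224.0)


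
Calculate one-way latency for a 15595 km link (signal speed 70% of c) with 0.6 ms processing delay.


Speed = 0.7 * 3e5 km/s = 210000 km/s
Propagation delay = 15595 / 210000 = 0.0743 s = 74.2619 ms
Processing delay = 0.6 ms
Total one-way latency = 74.8619 ms


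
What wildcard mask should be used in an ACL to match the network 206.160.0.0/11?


Subnet mask: 255.224.0.0
Wildcard = 255.255.255.255 - subnet mask
255 - 255 = 0
255 - 224 = 31
255 - 0 = 255
255 - 0 = 255
Wildcard: 0.31.255.255


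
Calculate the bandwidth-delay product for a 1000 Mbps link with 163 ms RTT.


BDP = bandwidth * RTT
= 1000 Mbps * 163 ms
= 1000 * 1e6 * 163 / 1000 bits
= 163000000 bits
= 20375000 bytes
= 19897.4609 KB
BDP = 163000000 bits (20375000 bytes)


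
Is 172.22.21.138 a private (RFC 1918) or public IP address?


RFC 1918 private ranges:
  10.0.0.0/8 (10.0.0.0 - 10.255.255.255)
  172.16.0.0/12 (172.16.0.0 - 172.31.255.255)
  192.168.0.0/16 (192.168.0.0 - 192.168.255.255)
Private (in 172.16.0.0/12)


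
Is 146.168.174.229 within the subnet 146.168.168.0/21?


Subnet network: 146.168.168.0
Test IP AND mask: 146.168.168.0
Yes, 146.168.174.229 is in 146.168.168.0/21


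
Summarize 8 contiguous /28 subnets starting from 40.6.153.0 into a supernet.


Original prefix: /28
Number of subnets: 8 = 2^3
New prefix = 28 - 3 = 25
Supernet: 40.6.153.0/25


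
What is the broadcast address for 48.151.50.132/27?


Network: 48.151.50.128/27
Host bits = 5
Set all host bits to 1:
Broadcast: 48.151.50.159


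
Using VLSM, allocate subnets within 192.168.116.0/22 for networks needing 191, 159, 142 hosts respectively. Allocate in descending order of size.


191 hosts -> /24 (254 usable): 192.168.116.0/24
159 hosts -> /24 (254 usable): 192.168.117.0/24
142 hosts -> /24 (254 usable): 192.168.118.0/24
Allocation: 192.168.116.0/24 (191 hosts, 254 usable); 192.168.117.0/24 (159 hosts, 254 usable); 192.168.118.0/24 (142 hosts, 254 usable)


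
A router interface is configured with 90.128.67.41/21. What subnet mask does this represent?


/21 means 21 network bits, 11 host bits
Binary: 11111111111111111111100000000000
Mask: 255.255.248.0


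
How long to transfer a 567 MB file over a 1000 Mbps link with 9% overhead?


Effective throughput = 1000 * (1 - 9/100) = 910 Mbps
File size in Mb = 567 * 8 = 4536 Mb
Time = 4536 / 910
Time = 4.9846 seconds


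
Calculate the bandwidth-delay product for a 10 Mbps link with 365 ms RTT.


BDP = bandwidth * RTT
= 10 Mbps * 365 ms
= 10 * 1e6 * 365 / 1000 bits
= 3650000 bits
= 456250 bytes
= 445.5566 KB
BDP = 3650000 bits (456250 bytes)


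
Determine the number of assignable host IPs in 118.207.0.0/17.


Host bits = 32 - 17 = 15
Total addresses = 2^15 = 32768
Usable = total - 2 (network and broadcast)
Usable hosts: 32766


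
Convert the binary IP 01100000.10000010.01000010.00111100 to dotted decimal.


01100000 = 96
10000010 = 130
01000010 = 66
00111100 = 60
IP: 96.130.66.60


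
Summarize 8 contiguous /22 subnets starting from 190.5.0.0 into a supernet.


Original prefix: /22
Number of subnets: 8 = 2^3
New prefix = 22 - 3 = 19
Supernet: 190.5.0.0/19


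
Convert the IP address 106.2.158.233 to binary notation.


106 = 01101010
2 = 00000010
158 = 10011110
233 = 11101001
Binary: 01101010.00000010.10011110.11101001


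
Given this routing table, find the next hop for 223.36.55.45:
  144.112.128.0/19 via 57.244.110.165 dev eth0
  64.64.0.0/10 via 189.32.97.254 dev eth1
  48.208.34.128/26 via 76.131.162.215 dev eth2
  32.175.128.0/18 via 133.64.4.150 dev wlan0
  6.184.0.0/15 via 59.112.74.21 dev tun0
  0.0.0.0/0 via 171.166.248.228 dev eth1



Longest prefix match for 223.36.55.45:
  /19 144.112.128.0: no
  /10 64.64.0.0: no
  /26 48.208.34.128: no
  /18 32.175.128.0: no
  /15 6.184.0.0: no
  /0 0.0.0.0: MATCH
Selected: next-hop 171.166.248.228 via eth1 (matched /0)


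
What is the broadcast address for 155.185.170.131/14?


Network: 155.184.0.0/14
Host bits = 18
Set all host bits to 1:
Broadcast: 155.187.255.255


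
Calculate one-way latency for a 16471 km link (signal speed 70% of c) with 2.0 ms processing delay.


Speed = 0.7 * 3e5 km/s = 210000 km/s
Propagation delay = 16471 / 210000 = 0.0784 s = 78.4333 ms
Processing delay = 2.0 ms
Total one-way latency = 80.4333 ms


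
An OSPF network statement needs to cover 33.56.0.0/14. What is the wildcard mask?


Subnet mask: 255.252.0.0
Wildcard = 255.255.255.255 - subnet mask
255 - 255 = 0
255 - 252 = 3
255 - 0 = 255
255 - 0 = 255
Wildcard: 0.3.255.255


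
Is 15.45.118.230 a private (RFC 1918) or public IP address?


RFC 1918 private ranges:
  10.0.0.0/8 (10.0.0.0 - 10.255.255.255)
  172.16.0.0/12 (172.16.0.0 - 172.31.255.255)
  192.168.0.0/16 (192.168.0.0 - 192.168.255.255)
Public (not in any RFC 1918 range)


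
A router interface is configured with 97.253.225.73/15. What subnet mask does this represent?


/15 means 15 network bits, 17 host bits
Binary: 11111111111111100000000000000000
Mask: 255.254.0.0


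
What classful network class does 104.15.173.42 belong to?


First octet: 104
Binary: 01101000
0xxxxxxx -> Class A (1-126)
Class A, default mask 255.0.0.0 (/8)


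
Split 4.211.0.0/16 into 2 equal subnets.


New prefix = 16 + 1 = 17
Each subnet has 32768 addresses
  4.211.0.0/17
  4.211.128.0/17
Subnets: 4.211.0.0/17, 4.211.128.0/17


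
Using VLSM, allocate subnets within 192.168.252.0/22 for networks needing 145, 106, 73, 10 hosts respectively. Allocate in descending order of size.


145 hosts -> /24 (254 usable): 192.168.252.0/24
106 hosts -> /25 (126 usable): 192.168.253.0/25
73 hosts -> /25 (126 usable): 192.168.253.128/25
10 hosts -> /28 (14 usable): 192.168.254.0/28
Allocation: 192.168.252.0/24 (145 hosts, 254 usable); 192.168.253.0/25 (106 hosts, 126 usable); 192.168.253.128/25 (73 hosts, 126 usable); 192.168.254.0/28 (10 hosts, 14 usable)


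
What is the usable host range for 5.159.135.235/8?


Network: 5.0.0.0
Broadcast: 5.255.255.255
First usable = network + 1
Last usable = broadcast - 1
Range: 5.0.0.1 to 5.255.255.254


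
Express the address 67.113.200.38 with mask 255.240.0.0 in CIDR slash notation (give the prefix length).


Binary: 11111111.11110000.00000000.00000000
Count leading 1s
Prefix: /12


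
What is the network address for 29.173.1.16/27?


IP:   00011101.10101101.00000001.00010000
Mask: 11111111.11111111.11111111.11100000
AND operation:
Net:  00011101.10101101.00000001.00000000
Network: 29.173.1.0/27


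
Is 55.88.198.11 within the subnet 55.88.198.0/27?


Subnet network: 55.88.198.0
Test IP AND mask: 55.88.198.0
Yes, 55.88.198.11 is in 55.88.198.0/27


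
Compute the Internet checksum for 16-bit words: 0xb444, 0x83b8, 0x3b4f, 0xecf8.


Sum all words (with carry folding):
+ 0xb444 = 0xb444
+ 0x83b8 = 0x37fd
+ 0x3b4f = 0x734c
+ 0xecf8 = 0x6045
One's complement: ~0x6045
Checksum = 0x9fba


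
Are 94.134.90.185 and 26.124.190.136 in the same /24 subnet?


Mask: 255.255.255.0
94.134.90.185 AND mask = 94.134.90.0
26.124.190.136 AND mask = 26.124.190.0
No, different subnets (94.134.90.0 vs 26.124.190.0)


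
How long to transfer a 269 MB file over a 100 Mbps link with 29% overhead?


Effective throughput = 100 * (1 - 29/100) = 71 Mbps
File size in Mb = 269 * 8 = 2152 Mb
Time = 2152 / 71
Time = 30.3099 seconds


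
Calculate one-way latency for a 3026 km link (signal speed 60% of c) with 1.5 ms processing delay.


Speed = 0.6 * 3e5 km/s = 180000 km/s
Propagation delay = 3026 / 180000 = 0.0168 s = 16.8111 ms
Processing delay = 1.5 ms
Total one-way latency = 18.3111 ms


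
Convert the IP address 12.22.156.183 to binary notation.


12 = 00001100
22 = 00010110
156 = 10011100
183 = 10110111
Binary: 00001100.00010110.10011100.10110111


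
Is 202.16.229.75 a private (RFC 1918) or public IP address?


RFC 1918 private ranges:
  10.0.0.0/8 (10.0.0.0 - 10.255.255.255)
  172.16.0.0/12 (172.16.0.0 - 172.31.255.255)
  192.168.0.0/16 (192.168.0.0 - 192.168.255.255)
Public (not in any RFC 1918 range)


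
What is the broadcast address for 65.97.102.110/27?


Network: 65.97.102.96/27
Host bits = 5
Set all host bits to 1:
Broadcast: 65.97.102.127


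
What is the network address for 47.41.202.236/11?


IP:   00101111.00101001.11001010.11101100
Mask: 11111111.11100000.00000000.00000000
AND operation:
Net:  00101111.00100000.00000000.00000000
Network: 47.32.0.0/11


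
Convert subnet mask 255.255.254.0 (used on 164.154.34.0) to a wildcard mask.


Subnet mask: 255.255.254.0
Wildcard = 255.255.255.255 - subnet mask
255 - 255 = 0
255 - 255 = 0
255 - 254 = 1
255 - 0 = 255
Wildcard: 0.0.1.255


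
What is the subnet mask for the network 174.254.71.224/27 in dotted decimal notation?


/27 means 27 network bits, 5 host bits
Binary: 11111111111111111111111111100000
Mask: 255.255.255.224


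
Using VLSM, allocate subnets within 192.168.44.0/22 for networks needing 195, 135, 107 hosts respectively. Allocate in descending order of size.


195 hosts -> /24 (254 usable): 192.168.44.0/24
135 hosts -> /24 (254 usable): 192.168.45.0/24
107 hosts -> /25 (126 usable): 192.168.46.0/25
Allocation: 192.168.44.0/24 (195 hosts, 254 usable); 192.168.45.0/24 (135 hosts, 254 usable); 192.168.46.0/25 (107 hosts, 126 usable)


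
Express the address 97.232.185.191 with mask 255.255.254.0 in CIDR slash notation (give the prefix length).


Binary: 11111111.11111111.11111110.00000000
Count leading 1s
Prefix: /23


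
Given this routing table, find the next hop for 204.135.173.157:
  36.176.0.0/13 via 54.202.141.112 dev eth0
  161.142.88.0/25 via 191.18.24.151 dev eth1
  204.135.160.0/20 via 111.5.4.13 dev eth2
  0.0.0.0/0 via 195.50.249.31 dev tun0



Longest prefix match for 204.135.173.157:
  /13 36.176.0.0: no
  /25 161.142.88.0: no
  /20 204.135.160.0: MATCH
  /0 0.0.0.0: MATCH
Selected: next-hop 111.5.4.13 via eth2 (matched /20)


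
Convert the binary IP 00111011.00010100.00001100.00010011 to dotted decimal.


00111011 = 59
00010100 = 20
00001100 = 12
00010011 = 19
IP: 59.20.12.19


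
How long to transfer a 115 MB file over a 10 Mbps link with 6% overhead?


Effective throughput = 10 * (1 - 6/100) = 9.4 Mbps
File size in Mb = 115 * 8 = 920 Mb
Time = 920 / 9.4
Time = 97.8723 seconds


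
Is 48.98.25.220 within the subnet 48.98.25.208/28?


Subnet network: 48.98.25.208
Test IP AND mask: 48.98.25.208
Yes, 48.98.25.220 is in 48.98.25.208/28


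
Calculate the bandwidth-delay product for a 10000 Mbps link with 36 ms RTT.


BDP = bandwidth * RTT
= 10000 Mbps * 36 ms
= 10000 * 1e6 * 36 / 1000 bits
= 360000000 bits
= 45000000 bytes
= 43945.3125 KB
BDP = 360000000 bits (45000000 bytes)


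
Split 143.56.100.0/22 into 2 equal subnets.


New prefix = 22 + 1 = 23
Each subnet has 512 addresses
  143.56.100.0/23
  143.56.102.0/23
Subnets: 143.56.100.0/23, 143.56.102.0/23


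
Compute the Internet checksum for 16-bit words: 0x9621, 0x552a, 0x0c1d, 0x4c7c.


Sum all words (with carry folding):
+ 0x9621 = 0x9621
+ 0x552a = 0xeb4b
+ 0x0c1d = 0xf768
+ 0x4c7c = 0x43e5
One's complement: ~0x43e5
Checksum = 0xbc1a


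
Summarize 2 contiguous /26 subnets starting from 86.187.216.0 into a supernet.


Original prefix: /26
Number of subnets: 2 = 2^1
New prefix = 26 - 1 = 25
Supernet: 86.187.216.0/25


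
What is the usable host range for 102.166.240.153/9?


Network: 102.128.0.0
Broadcast: 102.255.255.255
First usable = network + 1
Last usable = broadcast - 1
Range: 102.128.0.1 to 102.255.255.254


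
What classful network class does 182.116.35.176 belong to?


First octet: 182
Binary: 10110110
10xxxxxx -> Class B (128-191)
Class B, default mask 255.255.0.0 (/16)


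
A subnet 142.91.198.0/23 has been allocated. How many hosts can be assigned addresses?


Host bits = 32 - 23 = 9
Total addresses = 2^9 = 512
Usable = total - 2 (network and broadcast)
Usable hosts: 510


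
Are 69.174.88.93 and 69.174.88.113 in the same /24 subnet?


Mask: 255.255.255.0
69.174.88.93 AND mask = 69.174.88.0
69.174.88.113 AND mask = 69.174.88.0
Yes, same subnet (69.174.88.0)


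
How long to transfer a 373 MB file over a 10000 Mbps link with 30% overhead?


Effective throughput = 10000 * (1 - 30/100) = 7000 Mbps
File size in Mb = 373 * 8 = 2984 Mb
Time = 2984 / 7000
Time = 0.4263 seconds


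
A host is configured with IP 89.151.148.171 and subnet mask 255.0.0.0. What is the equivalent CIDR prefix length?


Binary: 11111111.00000000.00000000.00000000
Count leading 1s
Prefix: /8


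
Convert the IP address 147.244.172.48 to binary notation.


147 = 10010011
244 = 11110100
172 = 10101100
48 = 00110000
Binary: 10010011.11110100.10101100.00110000


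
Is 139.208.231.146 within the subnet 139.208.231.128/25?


Subnet network: 139.208.231.128
Test IP AND mask: 139.208.231.128
Yes, 139.208.231.146 is in 139.208.231.128/25


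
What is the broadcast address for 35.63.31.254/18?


Network: 35.63.0.0/18
Host bits = 14
Set all host bits to 1:
Broadcast: 35.63.63.255


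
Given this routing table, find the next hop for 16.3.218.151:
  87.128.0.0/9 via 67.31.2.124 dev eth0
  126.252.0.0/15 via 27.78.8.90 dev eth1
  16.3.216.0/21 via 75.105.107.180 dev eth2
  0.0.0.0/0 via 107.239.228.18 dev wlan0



Longest prefix match for 16.3.218.151:
  /9 87.128.0.0: no
  /15 126.252.0.0: no
  /21 16.3.216.0: MATCH
  /0 0.0.0.0: MATCH
Selected: next-hop 75.105.107.180 via eth2 (matched /21)


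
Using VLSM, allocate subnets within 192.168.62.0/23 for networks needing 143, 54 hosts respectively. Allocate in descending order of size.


143 hosts -> /24 (254 usable): 192.168.62.0/24
54 hosts -> /26 (62 usable): 192.168.63.0/26
Allocation: 192.168.62.0/24 (143 hosts, 254 usable); 192.168.63.0/26 (54 hosts, 62 usable)


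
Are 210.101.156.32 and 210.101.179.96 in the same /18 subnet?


Mask: 255.255.192.0
210.101.156.32 AND mask = 210.101.128.0
210.101.179.96 AND mask = 210.101.128.0
Yes, same subnet (210.101.128.0)


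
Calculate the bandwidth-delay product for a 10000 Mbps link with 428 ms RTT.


BDP = bandwidth * RTT
= 10000 Mbps * 428 ms
= 10000 * 1e6 * 428 / 1000 bits
= 4280000000 bits
= 535000000 bytes
= 522460.9375 KB
BDP = 4280000000 bits (535000000 bytes)


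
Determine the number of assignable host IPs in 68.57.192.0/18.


Host bits = 32 - 18 = 14
Total addresses = 2^14 = 16384
Usable = total - 2 (network and broadcast)
Usable hosts: 16382


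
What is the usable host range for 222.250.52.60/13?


Network: 222.248.0.0
Broadcast: 222.255.255.255
First usable = network + 1
Last usable = broadcast - 1
Range: 222.248.0.1 to 222.255.255.254


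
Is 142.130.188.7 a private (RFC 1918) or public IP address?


RFC 1918 private ranges:
  10.0.0.0/8 (10.0.0.0 - 10.255.255.255)
  172.16.0.0/12 (172.16.0.0 - 172.31.255.255)
  192.168.0.0/16 (192.168.0.0 - 192.168.255.255)
Public (not in any RFC 1918 range)


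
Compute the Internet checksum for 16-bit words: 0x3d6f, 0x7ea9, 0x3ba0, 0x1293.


Sum all words (with carry folding):
+ 0x3d6f = 0x3d6f
+ 0x7ea9 = 0xbc18
+ 0x3ba0 = 0xf7b8
+ 0x1293 = 0x0a4c
One's complement: ~0x0a4c
Checksum = 0xf5b3


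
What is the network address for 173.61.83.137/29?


IP:   10101101.00111101.01010011.10001001
Mask: 11111111.11111111.11111111.11111000
AND operation:
Net:  10101101.00111101.01010011.10001000
Network: 173.61.83.136/29


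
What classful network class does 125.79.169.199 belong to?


First octet: 125
Binary: 01111101
0xxxxxxx -> Class A (1-126)
Class A, default mask 255.0.0.0 (/8)


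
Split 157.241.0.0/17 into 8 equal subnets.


New prefix = 17 + 3 = 20
Each subnet has 4096 addresses
  157.241.0.0/20
  157.241.16.0/20
  157.241.32.0/20
  157.241.48.0/20
  157.241.64.0/20
  157.241.80.0/20
  157.241.96.0/20
  157.241.112.0/20
Subnets: 157.241.0.0/20, 157.241.16.0/20, 157.241.32.0/20, 157.241.48.0/20, 157.241.64.0/20, 157.241.80.0/20, 157.241.96.0/20, 157.241.112.0/20


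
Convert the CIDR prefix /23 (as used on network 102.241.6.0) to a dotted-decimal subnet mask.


/23 means 23 network bits, 9 host bits
Binary: 11111111111111111111111000000000
Mask: 255.255.254.0


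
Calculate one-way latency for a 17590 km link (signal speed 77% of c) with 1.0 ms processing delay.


Speed = 0.77 * 3e5 km/s = 231000 km/s
Propagation delay = 17590 / 231000 = 0.0761 s = 76.1472 ms
Processing delay = 1.0 ms
Total one-way latency = 77.1472 ms


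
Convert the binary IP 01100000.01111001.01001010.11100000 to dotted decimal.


01100000 = 96
01111001 = 121
01001010 = 74
11100000 = 224
IP: 96.121.74.224


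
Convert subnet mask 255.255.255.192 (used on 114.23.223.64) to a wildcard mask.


Subnet mask: 255.255.255.192
Wildcard = 255.255.255.255 - subnet mask
255 - 255 = 0
255 - 255 = 0
255 - 255 = 0
255 - 192 = 63
Wildcard: 0.0.0.63


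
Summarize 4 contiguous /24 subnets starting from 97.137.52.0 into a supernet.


Original prefix: /24
Number of subnets: 4 = 2^2
New prefix = 24 - 2 = 22
Supernet: 97.137.52.0/22


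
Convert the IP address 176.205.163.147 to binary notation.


176 = 10110000
205 = 11001101
163 = 10100011
147 = 10010011
Binary: 10110000.11001101.10100011.10010011


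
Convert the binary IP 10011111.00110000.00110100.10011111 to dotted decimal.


10011111 = 159
00110000 = 48
00110100 = 52
10011111 = 159
IP: 159.48.52.159


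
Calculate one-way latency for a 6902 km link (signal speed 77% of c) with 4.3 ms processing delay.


Speed = 0.77 * 3e5 km/s = 231000 km/s
Propagation delay = 6902 / 231000 = 0.0299 s = 29.8788 ms
Processing delay = 4.3 ms
Total one-way latency = 34.1788 ms


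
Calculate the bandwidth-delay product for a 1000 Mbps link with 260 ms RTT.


BDP = bandwidth * RTT
= 1000 Mbps * 260 ms
= 1000 * 1e6 * 260 / 1000 bits
= 260000000 bits
= 32500000 bytes
= 31738.2812 KB
BDP = 260000000 bits (32500000 bytes)


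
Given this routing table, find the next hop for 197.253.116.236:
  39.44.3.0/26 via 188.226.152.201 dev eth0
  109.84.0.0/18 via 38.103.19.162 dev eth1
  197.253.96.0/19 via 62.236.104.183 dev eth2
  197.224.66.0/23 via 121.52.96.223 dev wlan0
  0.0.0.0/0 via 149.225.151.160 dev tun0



Longest prefix match for 197.253.116.236:
  /26 39.44.3.0: no
  /18 109.84.0.0: no
  /19 197.253.96.0: MATCH
  /23 197.224.66.0: no
  /0 0.0.0.0: MATCH
Selected: next-hop 62.236.104.183 via eth2 (matched /19)


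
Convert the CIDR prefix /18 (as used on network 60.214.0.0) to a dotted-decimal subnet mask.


/18 means 18 network bits, 14 host bits
Binary: 11111111111111111100000000000000
Mask: 255.255.192.0


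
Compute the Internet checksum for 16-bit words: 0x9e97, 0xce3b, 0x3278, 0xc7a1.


Sum all words (with carry folding):
+ 0x9e97 = 0x9e97
+ 0xce3b = 0x6cd3
+ 0x3278 = 0x9f4b
+ 0xc7a1 = 0x66ed
One's complement: ~0x66ed
Checksum = 0x9912


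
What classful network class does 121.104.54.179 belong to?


First octet: 121
Binary: 01111001
0xxxxxxx -> Class A (1-126)
Class A, default mask 255.0.0.0 (/8)


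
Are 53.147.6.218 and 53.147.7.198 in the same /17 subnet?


Mask: 255.255.128.0
53.147.6.218 AND mask = 53.147.0.0
53.147.7.198 AND mask = 53.147.0.0
Yes, same subnet (53.147.0.0)


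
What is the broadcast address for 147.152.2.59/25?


Network: 147.152.2.0/25
Host bits = 7
Set all host bits to 1:
Broadcast: 147.152.2.127


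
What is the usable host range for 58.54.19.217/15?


Network: 58.54.0.0
Broadcast: 58.55.255.255
First usable = network + 1
Last usable = broadcast - 1
Range: 58.54.0.1 to 58.55.255.254


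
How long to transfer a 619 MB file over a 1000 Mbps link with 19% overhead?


Effective throughput = 1000 * (1 - 19/100) = 810 Mbps
File size in Mb = 619 * 8 = 4952 Mb
Time = 4952 / 810
Time = 6.1136 seconds


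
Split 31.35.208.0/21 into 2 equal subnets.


New prefix = 21 + 1 = 22
Each subnet has 1024 addresses
  31.35.208.0/22
  31.35.212.0/22
Subnets: 31.35.208.0/22, 31.35.212.0/22


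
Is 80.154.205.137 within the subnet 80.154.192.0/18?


Subnet network: 80.154.192.0
Test IP AND mask: 80.154.192.0
Yes, 80.154.205.137 is in 80.154.192.0/18


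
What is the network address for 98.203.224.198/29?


IP:   01100010.11001011.11100000.11000110
Mask: 11111111.11111111.11111111.11111000
AND operation:
Net:  01100010.11001011.11100000.11000000
Network: 98.203.224.192/29


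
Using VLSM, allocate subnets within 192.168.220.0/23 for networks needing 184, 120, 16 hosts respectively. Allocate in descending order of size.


184 hosts -> /24 (254 usable): 192.168.220.0/24
120 hosts -> /25 (126 usable): 192.168.221.0/25
16 hosts -> /27 (30 usable): 192.168.221.128/27
Allocation: 192.168.220.0/24 (184 hosts, 254 usable); 192.168.221.0/25 (120 hosts, 126 usable); 192.168.221.128/27 (16 hosts, 30 usable)


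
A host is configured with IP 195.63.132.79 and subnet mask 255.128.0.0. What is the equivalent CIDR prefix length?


Binary: 11111111.10000000.00000000.00000000
Count leading 1s
Prefix: /9


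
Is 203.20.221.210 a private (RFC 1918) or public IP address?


RFC 1918 private ranges:
  10.0.0.0/8 (10.0.0.0 - 10.255.255.255)
  172.16.0.0/12 (172.16.0.0 - 172.31.255.255)
  192.168.0.0/16 (192.168.0.0 - 192.168.255.255)
Public (not in any RFC 1918 range)


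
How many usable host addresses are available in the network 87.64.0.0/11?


Host bits = 32 - 11 = 21
Total addresses = 2^21 = 2097152
Usable = total - 2 (network and broadcast)
Usable hosts: 2097150


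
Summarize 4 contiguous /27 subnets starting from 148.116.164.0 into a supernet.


Original prefix: /27
Number of subnets: 4 = 2^2
New prefix = 27 - 2 = 25
Supernet: 148.116.164.0/25


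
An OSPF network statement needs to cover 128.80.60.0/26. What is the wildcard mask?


Subnet mask: 255.255.255.192
Wildcard = 255.255.255.255 - subnet mask
255 - 255 = 0
255 - 255 = 0
255 - 255 = 0
255 - 192 = 63
Wildcard: 0.0.0.63


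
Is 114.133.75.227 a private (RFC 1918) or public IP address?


RFC 1918 private ranges:
  10.0.0.0/8 (10.0.0.0 - 10.255.255.255)
  172.16.0.0/12 (172.16.0.0 - 172.31.255.255)
  192.168.0.0/16 (192.168.0.0 - 192.168.255.255)
Public (not in any RFC 1918 range)


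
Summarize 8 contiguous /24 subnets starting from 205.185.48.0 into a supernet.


Original prefix: /24
Number of subnets: 8 = 2^3
New prefix = 24 - 3 = 21
Supernet: 205.185.48.0/21


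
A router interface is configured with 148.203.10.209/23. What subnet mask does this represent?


/23 means 23 network bits, 9 host bits
Binary: 11111111111111111111111000000000
Mask: 255.255.254.0


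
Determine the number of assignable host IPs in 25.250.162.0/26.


Host bits = 32 - 26 = 6
Total addresses = 2^6 = 64
Usable = total - 2 (network and broadcast)
Usable hosts: 62


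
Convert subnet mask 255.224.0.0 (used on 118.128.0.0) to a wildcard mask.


Subnet mask: 255.224.0.0
Wildcard = 255.255.255.255 - subnet mask
255 - 255 = 0
255 - 224 = 31
255 - 0 = 255
255 - 0 = 255
Wildcard: 0.31.255.255


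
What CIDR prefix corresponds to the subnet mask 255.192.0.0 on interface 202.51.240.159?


Binary: 11111111.11000000.00000000.00000000
Count leading 1s
Prefix: /10


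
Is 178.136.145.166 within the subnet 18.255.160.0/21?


Subnet network: 18.255.160.0
Test IP AND mask: 178.136.144.0
No, 178.136.145.166 is not in 18.255.160.0/21


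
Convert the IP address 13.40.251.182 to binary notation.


13 = 00001101
40 = 00101000
251 = 11111011
182 = 10110110
Binary: 00001101.00101000.11111011.10110110


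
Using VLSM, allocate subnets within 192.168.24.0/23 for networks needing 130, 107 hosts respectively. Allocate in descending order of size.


130 hosts -> /24 (254 usable): 192.168.24.0/24
107 hosts -> /25 (126 usable): 192.168.25.0/25
Allocation: 192.168.24.0/24 (130 hosts, 254 usable); 192.168.25.0/25 (107 hosts, 126 usable)


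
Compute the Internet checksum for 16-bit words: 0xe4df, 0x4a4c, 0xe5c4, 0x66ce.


Sum all words (with carry folding):
+ 0xe4df = 0xe4df
+ 0x4a4c = 0x2f2c
+ 0xe5c4 = 0x14f1
+ 0x66ce = 0x7bbf
One's complement: ~0x7bbf
Checksum = 0x8440


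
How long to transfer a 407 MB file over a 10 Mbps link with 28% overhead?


Effective throughput = 10 * (1 - 28/100) = 7.2 Mbps
File size in Mb = 407 * 8 = 3256 Mb
Time = 3256 / 7.2
Time = 452.2222 seconds


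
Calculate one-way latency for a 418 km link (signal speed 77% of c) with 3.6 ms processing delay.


Speed = 0.77 * 3e5 km/s = 231000 km/s
Propagation delay = 418 / 231000 = 0.0018 s = 1.8095 ms
Processing delay = 3.6 ms
Total one-way latency = 5.4095 ms


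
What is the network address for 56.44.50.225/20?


IP:   00111000.00101100.00110010.11100001
Mask: 11111111.11111111.11110000.00000000
AND operation:
Net:  00111000.00101100.00110000.00000000
Network: 56.44.48.0/20


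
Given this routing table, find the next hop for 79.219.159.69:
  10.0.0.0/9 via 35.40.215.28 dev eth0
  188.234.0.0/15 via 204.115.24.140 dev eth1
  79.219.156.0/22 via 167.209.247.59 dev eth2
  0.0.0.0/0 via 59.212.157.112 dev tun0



Longest prefix match for 79.219.159.69:
  /9 10.0.0.0: no
  /15 188.234.0.0: no
  /22 79.219.156.0: MATCH
  /0 0.0.0.0: MATCH
Selected: next-hop 167.209.247.59 via eth2 (matched /22)


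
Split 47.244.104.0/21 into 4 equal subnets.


New prefix = 21 + 2 = 23
Each subnet has 512 addresses
  47.244.104.0/23
  47.244.106.0/23
  47.244.108.0/23
  47.244.110.0/23
Subnets: 47.244.104.0/23, 47.244.106.0/23, 47.244.108.0/23, 47.244.110.0/23


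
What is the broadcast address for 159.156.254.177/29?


Network: 159.156.254.176/29
Host bits = 3
Set all host bits to 1:
Broadcast: 159.156.254.183


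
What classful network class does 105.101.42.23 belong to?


First octet: 105
Binary: 01101001
0xxxxxxx -> Class A (1-126)
Class A, default mask 255.0.0.0 (/8)


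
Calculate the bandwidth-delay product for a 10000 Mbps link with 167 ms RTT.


BDP = bandwidth * RTT
= 10000 Mbps * 167 ms
= 10000 * 1e6 * 167 / 1000 bits
= 1670000000 bits
= 208750000 bytes
= 203857.4219 KB
BDP = 1670000000 bits (208750000 bytes)


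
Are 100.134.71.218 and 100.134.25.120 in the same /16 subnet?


Mask: 255.255.0.0
100.134.71.218 AND mask = 100.134.0.0
100.134.25.120 AND mask = 100.134.0.0
Yes, same subnet (100.134.0.0)


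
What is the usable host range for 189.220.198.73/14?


Network: 189.220.0.0
Broadcast: 189.223.255.255
First usable = network + 1
Last usable = broadcast - 1
Range: 189.220.0.1 to 189.223.255.254


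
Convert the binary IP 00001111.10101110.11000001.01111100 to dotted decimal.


00001111 = 15
10101110 = 174
11000001 = 193
01111100 = 124
IP: 15.174.193.124


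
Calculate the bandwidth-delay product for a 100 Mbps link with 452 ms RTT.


BDP = bandwidth * RTT
= 100 Mbps * 452 ms
= 100 * 1e6 * 452 / 1000 bits
= 45200000 bits
= 5650000 bytes
= 5517.5781 KB
BDP = 45200000 bits (5650000 bytes)


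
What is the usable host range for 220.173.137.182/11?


Network: 220.160.0.0
Broadcast: 220.191.255.255
First usable = network + 1
Last usable = broadcast - 1
Range: 220.160.0.1 to 220.191.255.254


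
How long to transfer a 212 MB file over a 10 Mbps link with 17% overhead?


Effective throughput = 10 * (1 - 17/100) = 8.3 Mbps
File size in Mb = 212 * 8 = 1696 Mb
Time = 1696 / 8.3
Time = 204.3373 seconds


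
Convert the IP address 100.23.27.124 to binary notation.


100 = 01100100
23 = 00010111
27 = 00011011
124 = 01111100
Binary: 01100100.00010111.00011011.01111100


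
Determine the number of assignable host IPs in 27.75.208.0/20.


Host bits = 32 - 20 = 12
Total addresses = 2^12 = 4096
Usable = total - 2 (network and broadcast)
Usable hosts: 4094


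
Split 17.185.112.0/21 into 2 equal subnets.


New prefix = 21 + 1 = 22
Each subnet has 1024 addresses
  17.185.112.0/22
  17.185.116.0/22
Subnets: 17.185.112.0/22, 17.185.116.0/22


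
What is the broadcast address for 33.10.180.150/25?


Network: 33.10.180.128/25
Host bits = 7
Set all host bits to 1:
Broadcast: 33.10.180.255


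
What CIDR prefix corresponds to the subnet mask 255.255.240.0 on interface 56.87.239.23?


Binary: 11111111.11111111.11110000.00000000
Count leading 1s
Prefix: /20


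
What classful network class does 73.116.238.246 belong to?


First octet: 73
Binary: 01001001
0xxxxxxx -> Class A (1-126)
Class A, default mask 255.0.0.0 (/8)


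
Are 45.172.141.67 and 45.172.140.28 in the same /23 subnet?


Mask: 255.255.254.0
45.172.141.67 AND mask = 45.172.140.0
45.172.140.28 AND mask = 45.172.140.0
Yes, same subnet (45.172.140.0)


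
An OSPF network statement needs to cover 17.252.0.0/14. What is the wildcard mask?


Subnet mask: 255.252.0.0
Wildcard = 255.255.255.255 - subnet mask
255 - 255 = 0
255 - 252 = 3
255 - 0 = 255
255 - 0 = 255
Wildcard: 0.3.255.255


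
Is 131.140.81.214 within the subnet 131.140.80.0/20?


Subnet network: 131.140.80.0
Test IP AND mask: 131.140.80.0
Yes, 131.140.81.214 is in 131.140.80.0/20


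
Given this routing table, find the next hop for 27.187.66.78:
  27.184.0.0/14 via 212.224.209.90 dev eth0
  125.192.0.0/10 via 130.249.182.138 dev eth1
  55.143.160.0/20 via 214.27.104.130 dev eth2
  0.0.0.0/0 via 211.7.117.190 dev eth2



Longest prefix match for 27.187.66.78:
  /14 27.184.0.0: MATCH
  /10 125.192.0.0: no
  /20 55.143.160.0: no
  /0 0.0.0.0: MATCH
Selected: next-hop 212.224.209.90 via eth0 (matched /14)


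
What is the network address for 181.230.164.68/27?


IP:   10110101.11100110.10100100.01000100
Mask: 11111111.11111111.11111111.11100000
AND operation:
Net:  10110101.11100110.10100100.01000000
Network: 181.230.164.64/27


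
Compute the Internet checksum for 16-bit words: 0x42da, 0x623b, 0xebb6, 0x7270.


Sum all words (with carry folding):
+ 0x42da = 0x42da
+ 0x623b = 0xa515
+ 0xebb6 = 0x90cc
+ 0x7270 = 0x033d
One's complement: ~0x033d
Checksum = 0xfcc2


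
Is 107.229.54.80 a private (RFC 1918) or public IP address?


RFC 1918 private ranges:
  10.0.0.0/8 (10.0.0.0 - 10.255.255.255)
  172.16.0.0/12 (172.16.0.0 - 172.31.255.255)
  192.168.0.0/16 (192.168.0.0 - 192.168.255.255)
Public (not in any RFC 1918 range)


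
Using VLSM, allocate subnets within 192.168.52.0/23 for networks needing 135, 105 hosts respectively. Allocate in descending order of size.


135 hosts -> /24 (254 usable): 192.168.52.0/24
105 hosts -> /25 (126 usable): 192.168.53.0/25
Allocation: 192.168.52.0/24 (135 hosts, 254 usable); 192.168.53.0/25 (105 hosts, 126 usable)


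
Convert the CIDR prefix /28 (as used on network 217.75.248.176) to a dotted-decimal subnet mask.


/28 means 28 network bits, 4 host bits
Binary: 11111111111111111111111111110000
Mask: 255.255.255.240


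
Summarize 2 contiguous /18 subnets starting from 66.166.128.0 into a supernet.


Original prefix: /18
Number of subnets: 2 = 2^1
New prefix = 18 - 1 = 17
Supernet: 66.166.128.0/17


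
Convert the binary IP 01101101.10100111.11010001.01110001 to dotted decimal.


01101101 = 109
10100111 = 167
11010001 = 209
01110001 = 113
IP: 109.167.209.113


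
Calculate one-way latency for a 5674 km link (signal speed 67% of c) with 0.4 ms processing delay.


Speed = 0.67 * 3e5 km/s = 201000 km/s
Propagation delay = 5674 / 201000 = 0.0282 s = 28.2289 ms
Processing delay = 0.4 ms
Total one-way latency = 28.6289 ms


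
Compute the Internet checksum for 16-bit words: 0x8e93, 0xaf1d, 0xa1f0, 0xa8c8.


Sum all words (with carry folding):
+ 0x8e93 = 0x8e93
+ 0xaf1d = 0x3db1
+ 0xa1f0 = 0xdfa1
+ 0xa8c8 = 0x886a
One's complement: ~0x886a
Checksum = 0x7795


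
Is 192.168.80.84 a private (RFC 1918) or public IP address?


RFC 1918 private ranges:
  10.0.0.0/8 (10.0.0.0 - 10.255.255.255)
  172.16.0.0/12 (172.16.0.0 - 172.31.255.255)
  192.168.0.0/16 (192.168.0.0 - 192.168.255.255)
Private (in 192.168.0.0/16)


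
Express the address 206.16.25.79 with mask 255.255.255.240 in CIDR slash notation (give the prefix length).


Binary: 11111111.11111111.11111111.11110000
Count leading 1s
Prefix: /28


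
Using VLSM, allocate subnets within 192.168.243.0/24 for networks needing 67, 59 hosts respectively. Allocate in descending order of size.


67 hosts -> /25 (126 usable): 192.168.243.0/25
59 hosts -> /26 (62 usable): 192.168.243.128/26
Allocation: 192.168.243.0/25 (67 hosts, 126 usable); 192.168.243.128/26 (59 hosts, 62 usable)
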